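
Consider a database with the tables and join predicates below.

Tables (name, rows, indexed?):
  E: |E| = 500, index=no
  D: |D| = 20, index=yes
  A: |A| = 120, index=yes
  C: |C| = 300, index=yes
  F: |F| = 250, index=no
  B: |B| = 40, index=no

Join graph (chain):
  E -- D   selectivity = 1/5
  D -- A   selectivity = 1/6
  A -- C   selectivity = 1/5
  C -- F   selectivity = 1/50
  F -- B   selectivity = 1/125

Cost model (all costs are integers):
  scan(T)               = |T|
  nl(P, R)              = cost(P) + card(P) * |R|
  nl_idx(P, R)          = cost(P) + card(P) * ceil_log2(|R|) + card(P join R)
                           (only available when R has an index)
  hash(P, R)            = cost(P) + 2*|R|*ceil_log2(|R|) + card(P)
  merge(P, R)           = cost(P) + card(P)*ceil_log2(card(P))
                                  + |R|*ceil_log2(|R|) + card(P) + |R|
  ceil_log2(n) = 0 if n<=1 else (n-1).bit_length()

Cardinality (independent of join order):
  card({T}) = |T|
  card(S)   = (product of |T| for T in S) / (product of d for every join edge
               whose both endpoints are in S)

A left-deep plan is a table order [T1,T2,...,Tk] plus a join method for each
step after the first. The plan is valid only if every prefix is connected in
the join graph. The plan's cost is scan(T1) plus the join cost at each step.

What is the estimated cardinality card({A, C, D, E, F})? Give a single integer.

12000000

Tables in S: A(120), C(300), D(20), E(500), F(250)
Edges inside S: E-D(d=5), D-A(d=6), A-C(d=5), C-F(d=50)
numerator = 120 * 300 * 20 * 500 * 250 = 90000000000
denominator = 5 * 6 * 5 * 50 = 7500
card(S) = 90000000000 / 7500 = 12000000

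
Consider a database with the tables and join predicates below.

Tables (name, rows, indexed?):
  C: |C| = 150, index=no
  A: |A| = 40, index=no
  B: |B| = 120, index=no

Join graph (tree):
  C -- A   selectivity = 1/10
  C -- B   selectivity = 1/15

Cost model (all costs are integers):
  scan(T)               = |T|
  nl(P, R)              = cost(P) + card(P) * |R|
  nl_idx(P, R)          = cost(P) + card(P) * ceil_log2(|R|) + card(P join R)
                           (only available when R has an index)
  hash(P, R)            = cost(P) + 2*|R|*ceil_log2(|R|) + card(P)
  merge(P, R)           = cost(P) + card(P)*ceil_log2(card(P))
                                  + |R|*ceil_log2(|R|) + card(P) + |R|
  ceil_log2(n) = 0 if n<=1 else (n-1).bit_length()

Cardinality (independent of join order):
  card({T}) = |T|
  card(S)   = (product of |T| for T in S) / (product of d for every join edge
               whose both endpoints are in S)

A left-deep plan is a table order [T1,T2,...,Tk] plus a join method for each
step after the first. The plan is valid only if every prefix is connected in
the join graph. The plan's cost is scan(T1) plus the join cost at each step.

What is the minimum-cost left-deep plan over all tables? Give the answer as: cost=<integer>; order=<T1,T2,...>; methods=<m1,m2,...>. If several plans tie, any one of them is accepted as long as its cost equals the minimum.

Selinger DP (subsets sized 1..n):
  {C}: scan cost=150, card=150
  {A}: scan cost=40, card=40
  {B}: scan cost=120, card=120
  {AC}: card=600; try (A,hash)→780, (C,merge)→1670, (A,merge)→1780, (C,hash)→2480, (C,nl)→6040, (A,nl)→6150; best=780 via (A,hash)
  {BC}: card=1200; try (B,hash)→1980, (C,merge)→2430, (B,merge)→2460, (C,hash)→2640, (C,nl)→18120, (B,nl)→18150; best=1980 via (B,hash)
  {ABC}: card=4800; try (B,hash)→3060, (A,hash)→3660, (B,merge)→8340, (A,merge)→16660, (A,nl)→49980, (B,nl)→72780; best=3060 via (B,hash)

cost=3060; order=C,A,B; methods=hash,hash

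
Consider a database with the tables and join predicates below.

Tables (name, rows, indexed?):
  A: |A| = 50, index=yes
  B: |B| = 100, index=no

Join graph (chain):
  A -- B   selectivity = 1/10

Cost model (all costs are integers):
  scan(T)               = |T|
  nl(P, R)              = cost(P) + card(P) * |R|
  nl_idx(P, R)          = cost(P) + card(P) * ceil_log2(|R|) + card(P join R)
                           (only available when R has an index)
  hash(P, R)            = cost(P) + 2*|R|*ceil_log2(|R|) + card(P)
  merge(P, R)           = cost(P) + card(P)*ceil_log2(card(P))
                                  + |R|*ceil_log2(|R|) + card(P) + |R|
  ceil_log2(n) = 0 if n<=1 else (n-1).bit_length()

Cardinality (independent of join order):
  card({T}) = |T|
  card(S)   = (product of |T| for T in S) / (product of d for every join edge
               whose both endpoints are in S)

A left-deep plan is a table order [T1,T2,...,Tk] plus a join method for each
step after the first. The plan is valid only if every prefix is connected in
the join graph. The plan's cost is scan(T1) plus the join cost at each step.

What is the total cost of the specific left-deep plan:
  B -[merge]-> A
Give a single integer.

step 1: scan B: cost=100, card=100
step 2: join A via merge
    card(P join A) = 100*50/(10) = 500
    cost = 100 + 100*7 + 50*6 + 100 + 50 = 1250

1250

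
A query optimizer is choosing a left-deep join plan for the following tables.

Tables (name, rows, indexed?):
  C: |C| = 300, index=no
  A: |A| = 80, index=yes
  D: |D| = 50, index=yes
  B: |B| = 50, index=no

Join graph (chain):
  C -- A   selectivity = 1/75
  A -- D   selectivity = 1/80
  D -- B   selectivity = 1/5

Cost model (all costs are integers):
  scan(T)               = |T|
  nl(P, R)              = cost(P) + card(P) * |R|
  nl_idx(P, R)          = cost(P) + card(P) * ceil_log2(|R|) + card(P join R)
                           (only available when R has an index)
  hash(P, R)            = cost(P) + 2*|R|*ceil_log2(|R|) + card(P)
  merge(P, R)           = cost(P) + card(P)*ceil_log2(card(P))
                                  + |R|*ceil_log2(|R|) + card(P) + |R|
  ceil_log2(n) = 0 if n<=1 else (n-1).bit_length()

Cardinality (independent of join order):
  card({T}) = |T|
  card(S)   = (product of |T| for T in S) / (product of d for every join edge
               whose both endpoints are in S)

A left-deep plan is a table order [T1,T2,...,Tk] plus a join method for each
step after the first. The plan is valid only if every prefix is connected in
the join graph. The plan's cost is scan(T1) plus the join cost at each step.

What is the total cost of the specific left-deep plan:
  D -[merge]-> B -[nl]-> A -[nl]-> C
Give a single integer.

190750

step 1: scan D: cost=50, card=50
step 2: join B via merge
    card(P join B) = 50*50/(5) = 500
    cost = 50 + 50*6 + 50*6 + 50 + 50 = 750
step 3: join A via nl
    card(P join A) = 500*80/(80) = 500
    cost = 750 + 500*80 = 40750
step 4: join C via nl
    card(P join C) = 500*300/(75) = 2000
    cost = 40750 + 500*300 = 190750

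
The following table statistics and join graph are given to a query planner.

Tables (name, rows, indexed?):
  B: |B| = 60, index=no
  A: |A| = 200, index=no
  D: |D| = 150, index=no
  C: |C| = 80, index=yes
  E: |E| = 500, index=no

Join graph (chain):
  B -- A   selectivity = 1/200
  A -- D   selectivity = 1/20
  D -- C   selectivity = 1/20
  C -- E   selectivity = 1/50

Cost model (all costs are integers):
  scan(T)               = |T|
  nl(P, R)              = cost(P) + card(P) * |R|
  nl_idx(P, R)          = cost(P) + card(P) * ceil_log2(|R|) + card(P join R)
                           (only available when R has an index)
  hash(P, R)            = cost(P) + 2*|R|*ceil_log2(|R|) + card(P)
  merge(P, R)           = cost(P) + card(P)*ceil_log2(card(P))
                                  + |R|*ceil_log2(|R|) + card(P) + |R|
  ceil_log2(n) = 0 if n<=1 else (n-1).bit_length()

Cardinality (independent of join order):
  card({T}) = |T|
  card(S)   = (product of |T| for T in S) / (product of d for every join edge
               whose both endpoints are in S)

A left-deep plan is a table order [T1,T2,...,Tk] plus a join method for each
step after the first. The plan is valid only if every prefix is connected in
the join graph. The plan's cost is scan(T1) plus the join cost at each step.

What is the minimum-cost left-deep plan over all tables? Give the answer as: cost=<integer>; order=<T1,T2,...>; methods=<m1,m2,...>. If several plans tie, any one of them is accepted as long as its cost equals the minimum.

Selinger DP (subsets sized 1..n):
  {B}: scan cost=60, card=60
  {A}: scan cost=200, card=200
  {D}: scan cost=150, card=150
  {C}: scan cost=80, card=80
  {E}: scan cost=500, card=500
  {AB}: card=60; try (B,hash)→1120, (A,merge)→2280, (B,merge)→2420, (A,hash)→3320, (A,nl)→12060, (B,nl)→12200; best=1120 via (B,hash)
  {AD}: card=1500; try (D,hash)→2800, (A,merge)→3300, (D,merge)→3350, (A,hash)→3500, (A,nl)→30150, (D,nl)→30200; best=2800 via (D,hash)
  {CD}: card=600; try (C,hash)→1420, (C,nl_idx)→1800, (D,merge)→2070, (C,merge)→2140, (D,hash)→2560, (D,nl)→12080 …(+1); best=1420 via (C,hash)
  {CE}: card=800; try (C,hash)→2120, (C,nl_idx)→4800, (E,merge)→5720, (C,merge)→6140, (E,hash)→9160, (E,nl)→40080 …(+1); best=2120 via (C,hash)
  {ABD}: card=450; try (D,merge)→2890, (D,hash)→3580, (B,hash)→5020, (D,nl)→10120, (B,merge)→21220, (B,nl)→92800; best=2890 via (D,merge)
  {ACD}: card=6000; try (A,hash)→5220, (C,hash)→5420, (A,merge)→9820, (C,nl_idx)→19300, (C,merge)→21440, (A,nl)→121420 …(+1); best=5220 via (A,hash)
  {CDE}: card=6000; try (D,hash)→5320, (E,hash)→11020, (D,merge)→12270, (E,merge)→13020, (D,nl)→122120, (E,nl)→301420; best=5320 via (D,hash)
  {ABCD}: card=1800; try (C,hash)→4460, (C,nl_idx)→7840, (C,merge)→8030, (B,hash)→11940, (C,nl)→38890, (B,merge)→89640 …(+1); best=4460 via (C,hash)
  {ACDE}: card=60000; try (A,hash)→14520, (E,hash)→20220, (A,merge)→91120, (E,merge)→94220, (A,nl)→1205320, (E,nl)→3005220; best=14520 via (A,hash)
  {ABCDE}: card=18000; try (E,hash)→15260, (E,merge)→31060, (B,hash)→75240, (E,nl)→904460, (B,merge)→1034940, (B,nl)→3614520; best=15260 via (E,hash)

cost=15260; order=A,B,D,C,E; methods=hash,merge,hash,hash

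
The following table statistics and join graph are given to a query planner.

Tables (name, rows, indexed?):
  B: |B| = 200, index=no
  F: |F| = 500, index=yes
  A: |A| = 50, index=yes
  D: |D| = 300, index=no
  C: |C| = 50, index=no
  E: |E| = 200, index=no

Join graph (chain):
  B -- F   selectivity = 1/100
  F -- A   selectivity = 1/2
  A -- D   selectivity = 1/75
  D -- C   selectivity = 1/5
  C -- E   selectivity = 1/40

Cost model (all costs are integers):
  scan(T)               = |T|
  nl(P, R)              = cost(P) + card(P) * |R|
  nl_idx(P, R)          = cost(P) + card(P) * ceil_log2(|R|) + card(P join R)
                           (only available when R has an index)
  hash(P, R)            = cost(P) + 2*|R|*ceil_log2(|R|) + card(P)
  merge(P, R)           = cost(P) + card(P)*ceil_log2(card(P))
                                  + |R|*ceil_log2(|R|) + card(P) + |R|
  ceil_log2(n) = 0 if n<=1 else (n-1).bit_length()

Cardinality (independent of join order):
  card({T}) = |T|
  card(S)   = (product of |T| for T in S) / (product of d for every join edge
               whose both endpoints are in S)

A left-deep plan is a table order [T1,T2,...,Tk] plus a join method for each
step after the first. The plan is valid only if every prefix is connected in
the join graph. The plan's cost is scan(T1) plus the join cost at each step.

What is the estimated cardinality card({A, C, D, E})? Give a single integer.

Tables in S: A(50), C(50), D(300), E(200)
Edges inside S: A-D(d=75), D-C(d=5), C-E(d=40)
numerator = 50 * 50 * 300 * 200 = 150000000
denominator = 75 * 5 * 40 = 15000
card(S) = 150000000 / 15000 = 10000

10000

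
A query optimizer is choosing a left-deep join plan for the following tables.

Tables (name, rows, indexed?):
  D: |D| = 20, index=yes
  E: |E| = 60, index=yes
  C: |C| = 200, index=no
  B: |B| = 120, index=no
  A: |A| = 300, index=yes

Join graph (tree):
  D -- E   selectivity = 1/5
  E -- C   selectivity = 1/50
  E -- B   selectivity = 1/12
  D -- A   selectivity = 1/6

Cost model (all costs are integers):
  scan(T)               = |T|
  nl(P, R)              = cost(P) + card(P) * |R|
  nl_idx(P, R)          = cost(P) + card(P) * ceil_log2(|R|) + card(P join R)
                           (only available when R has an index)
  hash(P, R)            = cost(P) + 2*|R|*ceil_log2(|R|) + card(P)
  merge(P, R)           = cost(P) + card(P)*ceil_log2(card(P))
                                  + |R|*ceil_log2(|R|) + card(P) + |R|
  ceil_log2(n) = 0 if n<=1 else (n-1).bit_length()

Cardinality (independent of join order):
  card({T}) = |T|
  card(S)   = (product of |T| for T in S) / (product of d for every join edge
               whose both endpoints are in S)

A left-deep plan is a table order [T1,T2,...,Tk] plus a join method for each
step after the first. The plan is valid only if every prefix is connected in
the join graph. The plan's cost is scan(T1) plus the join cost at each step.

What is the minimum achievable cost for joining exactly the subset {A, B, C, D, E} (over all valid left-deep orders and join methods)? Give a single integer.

Selinger DP over subsets of {A,B,C,D,E}:
  {D}: scan cost=20, card=20
  {E}: scan cost=60, card=60
  {C}: scan cost=200, card=200
  {B}: scan cost=120, card=120
  {A}: scan cost=300, card=300
  {DE}: card=240; try (D,hash)→320, (E,nl_idx)→380, (E,merge)→560, (D,merge)→600, (D,nl_idx)→600, (E,hash)→760 …(+2); best=320 via (D,hash)
  {AD}: card=1000; try (D,hash)→800, (A,nl_idx)→1200, (D,nl_idx)→2800, (A,merge)→3140, (D,merge)→3420, (A,hash)→5440 …(+2); best=800 via (D,hash)
  {CE}: card=240; try (E,hash)→1120, (E,nl_idx)→1640, (C,merge)→2280, (E,merge)→2420, (C,hash)→3320, (C,nl)→12060 …(+1); best=1120 via (E,hash)
  {BE}: card=600; try (E,hash)→960, (E,nl_idx)→1440, (B,merge)→1440, (E,merge)→1500, (B,hash)→1800, (B,nl)→7260 …(+1); best=960 via (E,hash)
  {CDE}: card=960; try (D,hash)→1560, (D,nl_idx)→3280, (D,merge)→3400, (C,hash)→3760, (C,merge)→4280, (D,nl)→5920 …(+1); best=1560 via (D,hash)
  {BDE}: card=2400; try (D,hash)→1760, (B,hash)→2240, (B,merge)→3440, (D,nl_idx)→6360, (D,merge)→7680, (D,nl)→12960 …(+1); best=1760 via (D,hash)
  {ADE}: card=12000; try (E,hash)→2520, (A,merge)→5480, (A,hash)→5960, (E,merge)→12220, (A,nl_idx)→14480, (E,nl_idx)→18800 …(+2); best=2520 via (E,hash)
  {BCE}: card=2400; try (B,hash)→3040, (B,merge)→4240, (C,hash)→4760, (C,merge)→9360, (B,nl)→29920, (C,nl)→120960; best=3040 via (B,hash)
  {BCDE}: card=9600; try (B,hash)→4200, (D,hash)→5640, (C,hash)→7360, (B,merge)→13080, (D,nl_idx)→24640, (D,merge)→34360 …(+4); best=4200 via (B,hash)
  {ACDE}: card=48000; try (A,hash)→7920, (A,merge)→15120, (C,hash)→17720, (A,nl_idx)→58200, (C,merge)→184320, (A,nl)→289560 …(+1); best=7920 via (A,hash)
  {ABDE}: card=120000; try (A,hash)→9560, (B,hash)→16200, (A,merge)→35960, (A,nl_idx)→143360, (B,merge)→183480, (A,nl)→721760 …(+1); best=9560 via (A,hash)
  {ABCDE}: card=480000; try (A,hash)→19200, (B,hash)→57600, (C,hash)→132760, (A,merge)→151200, (A,nl_idx)→570600, (B,merge)→824880 …(+4); best=19200 via (A,hash)

19200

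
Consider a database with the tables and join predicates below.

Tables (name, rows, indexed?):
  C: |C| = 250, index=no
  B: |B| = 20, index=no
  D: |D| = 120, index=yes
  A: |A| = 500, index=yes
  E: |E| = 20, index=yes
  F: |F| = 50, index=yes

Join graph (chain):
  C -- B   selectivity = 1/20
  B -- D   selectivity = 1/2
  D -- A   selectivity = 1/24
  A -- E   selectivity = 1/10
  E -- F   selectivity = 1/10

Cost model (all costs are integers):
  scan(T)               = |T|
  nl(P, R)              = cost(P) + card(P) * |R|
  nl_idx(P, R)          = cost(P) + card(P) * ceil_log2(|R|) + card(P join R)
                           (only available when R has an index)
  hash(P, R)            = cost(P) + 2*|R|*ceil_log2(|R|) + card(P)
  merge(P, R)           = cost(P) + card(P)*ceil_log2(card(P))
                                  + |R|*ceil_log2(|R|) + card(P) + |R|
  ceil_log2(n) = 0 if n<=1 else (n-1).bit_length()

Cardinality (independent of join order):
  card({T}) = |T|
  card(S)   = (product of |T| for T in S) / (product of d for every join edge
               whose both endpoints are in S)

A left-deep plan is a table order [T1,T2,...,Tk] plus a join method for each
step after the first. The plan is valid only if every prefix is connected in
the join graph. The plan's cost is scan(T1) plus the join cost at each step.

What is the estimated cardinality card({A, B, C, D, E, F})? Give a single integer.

Tables in S: A(500), B(20), C(250), D(120), E(20), F(50)
Edges inside S: C-B(d=20), B-D(d=2), D-A(d=24), A-E(d=10), E-F(d=10)
numerator = 500 * 20 * 250 * 120 * 20 * 50 = 300000000000
denominator = 20 * 2 * 24 * 10 * 10 = 96000
card(S) = 300000000000 / 96000 = 3125000

3125000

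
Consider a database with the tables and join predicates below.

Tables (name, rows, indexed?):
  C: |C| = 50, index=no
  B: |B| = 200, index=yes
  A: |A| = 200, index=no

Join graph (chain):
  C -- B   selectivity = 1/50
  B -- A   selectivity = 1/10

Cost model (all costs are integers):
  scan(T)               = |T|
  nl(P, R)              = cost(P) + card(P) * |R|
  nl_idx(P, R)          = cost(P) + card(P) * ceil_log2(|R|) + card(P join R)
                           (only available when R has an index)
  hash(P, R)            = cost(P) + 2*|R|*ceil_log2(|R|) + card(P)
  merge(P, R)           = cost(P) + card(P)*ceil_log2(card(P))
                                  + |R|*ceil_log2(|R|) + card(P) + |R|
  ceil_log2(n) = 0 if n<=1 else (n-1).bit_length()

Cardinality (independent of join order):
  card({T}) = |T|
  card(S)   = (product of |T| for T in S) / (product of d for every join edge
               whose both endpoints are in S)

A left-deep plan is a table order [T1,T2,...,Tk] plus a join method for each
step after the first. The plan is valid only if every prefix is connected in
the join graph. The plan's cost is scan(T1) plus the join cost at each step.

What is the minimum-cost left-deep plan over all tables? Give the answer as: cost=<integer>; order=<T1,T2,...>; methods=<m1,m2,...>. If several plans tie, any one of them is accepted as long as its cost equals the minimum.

Selinger DP (subsets sized 1..n):
  {C}: scan cost=50, card=50
  {B}: scan cost=200, card=200
  {A}: scan cost=200, card=200
  {BC}: card=200; try (B,nl_idx)→650, (C,hash)→1000, (B,merge)→2200, (C,merge)→2350, (B,hash)→3300, (B,nl)→10050 …(+1); best=650 via (B,nl_idx)
  {AB}: card=4000; try (B,hash)→3600, (A,hash)→3600, (B,merge)→3800, (A,merge)→3800, (B,nl_idx)→5800, (B,nl)→40200 …(+1); best=3600 via (B,hash)
  {ABC}: card=4000; try (A,hash)→4050, (A,merge)→4250, (C,hash)→8200, (A,nl)→40650, (C,merge)→55950, (C,nl)→203600; best=4050 via (A,hash)

cost=4050; order=C,B,A; methods=nl_idx,hash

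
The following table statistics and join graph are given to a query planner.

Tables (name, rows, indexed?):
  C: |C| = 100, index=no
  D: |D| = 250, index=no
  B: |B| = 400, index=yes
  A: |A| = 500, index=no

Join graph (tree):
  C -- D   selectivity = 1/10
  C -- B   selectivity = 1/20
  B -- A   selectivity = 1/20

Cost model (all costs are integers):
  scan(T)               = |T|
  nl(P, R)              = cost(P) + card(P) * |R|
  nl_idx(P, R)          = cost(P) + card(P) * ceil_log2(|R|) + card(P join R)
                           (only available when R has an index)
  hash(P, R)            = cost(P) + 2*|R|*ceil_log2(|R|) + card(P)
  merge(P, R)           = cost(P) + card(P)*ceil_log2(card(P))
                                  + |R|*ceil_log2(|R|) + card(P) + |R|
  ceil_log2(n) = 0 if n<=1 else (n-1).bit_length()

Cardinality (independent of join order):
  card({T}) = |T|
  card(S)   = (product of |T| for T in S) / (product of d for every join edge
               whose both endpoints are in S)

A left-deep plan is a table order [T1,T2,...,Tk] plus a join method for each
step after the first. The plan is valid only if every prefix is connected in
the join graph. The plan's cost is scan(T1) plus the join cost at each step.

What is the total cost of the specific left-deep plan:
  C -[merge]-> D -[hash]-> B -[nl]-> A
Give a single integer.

25012850

step 1: scan C: cost=100, card=100
step 2: join D via merge
    card(P join D) = 100*250/(10) = 2500
    cost = 100 + 100*7 + 250*8 + 100 + 250 = 3150
step 3: join B via hash
    card(P join B) = 2500*400/(20) = 50000
    cost = 3150 + 2*400*9 + 2500 = 12850
step 4: join A via nl
    card(P join A) = 50000*500/(20) = 1250000
    cost = 12850 + 50000*500 = 25012850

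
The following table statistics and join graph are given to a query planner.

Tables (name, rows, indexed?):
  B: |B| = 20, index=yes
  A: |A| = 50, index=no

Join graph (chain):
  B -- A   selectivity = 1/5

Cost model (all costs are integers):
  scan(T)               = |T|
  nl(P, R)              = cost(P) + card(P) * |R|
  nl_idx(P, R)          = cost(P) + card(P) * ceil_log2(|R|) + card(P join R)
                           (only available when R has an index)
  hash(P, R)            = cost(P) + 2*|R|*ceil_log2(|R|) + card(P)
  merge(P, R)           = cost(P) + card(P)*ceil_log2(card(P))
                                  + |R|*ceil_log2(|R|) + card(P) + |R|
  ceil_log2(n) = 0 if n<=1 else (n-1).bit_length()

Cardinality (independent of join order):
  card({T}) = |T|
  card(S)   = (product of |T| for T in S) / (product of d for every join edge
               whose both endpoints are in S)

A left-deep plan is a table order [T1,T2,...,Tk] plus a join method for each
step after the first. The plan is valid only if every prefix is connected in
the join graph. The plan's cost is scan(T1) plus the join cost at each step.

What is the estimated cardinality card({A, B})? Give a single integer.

Tables in S: A(50), B(20)
Edges inside S: B-A(d=5)
numerator = 50 * 20 = 1000
denominator = 5 = 5
card(S) = 1000 / 5 = 200

200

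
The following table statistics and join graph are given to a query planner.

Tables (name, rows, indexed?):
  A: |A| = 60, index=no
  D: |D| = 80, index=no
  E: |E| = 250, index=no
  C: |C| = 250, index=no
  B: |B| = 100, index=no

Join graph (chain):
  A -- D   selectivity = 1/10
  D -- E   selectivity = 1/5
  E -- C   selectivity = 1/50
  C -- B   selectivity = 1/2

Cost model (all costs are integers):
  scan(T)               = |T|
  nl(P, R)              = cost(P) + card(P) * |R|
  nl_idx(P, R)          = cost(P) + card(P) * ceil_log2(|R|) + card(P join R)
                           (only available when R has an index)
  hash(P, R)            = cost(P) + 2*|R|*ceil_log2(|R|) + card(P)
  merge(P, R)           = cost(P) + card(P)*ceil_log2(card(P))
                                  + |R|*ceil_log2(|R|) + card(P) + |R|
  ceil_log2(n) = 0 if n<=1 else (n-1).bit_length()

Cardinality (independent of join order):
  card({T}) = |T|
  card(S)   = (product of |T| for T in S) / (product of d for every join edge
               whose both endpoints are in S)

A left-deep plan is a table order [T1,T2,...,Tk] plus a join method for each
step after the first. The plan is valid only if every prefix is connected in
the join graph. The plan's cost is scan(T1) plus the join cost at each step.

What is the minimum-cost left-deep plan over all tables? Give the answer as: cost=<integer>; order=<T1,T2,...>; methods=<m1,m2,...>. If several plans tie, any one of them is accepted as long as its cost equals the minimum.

cost=148990; order=C,E,D,A,B; methods=hash,hash,hash,hash

Selinger DP (subsets sized 1..n):
  {A}: scan cost=60, card=60
  {D}: scan cost=80, card=80
  {E}: scan cost=250, card=250
  {C}: scan cost=250, card=250
  {B}: scan cost=100, card=100
  {AD}: card=480; try (A,hash)→880, (D,merge)→1120, (A,merge)→1140, (D,hash)→1240, (D,nl)→4860, (A,nl)→4880; best=880 via (A,hash)
  {DE}: card=4000; try (D,hash)→1620, (E,merge)→2970, (D,merge)→3140, (E,hash)→4160, (E,nl)→20080, (D,nl)→20250; best=1620 via (D,hash)
  {CE}: card=1250; try (E,hash)→4500, (C,hash)→4500, (E,merge)→4750, (C,merge)→4750, (E,nl)→62750, (C,nl)→62750; best=4500 via (E,hash)
  {BC}: card=12500; try (B,hash)→1900, (C,merge)→3150, (B,merge)→3300, (C,hash)→4200, (C,nl)→25100, (B,nl)→25250; best=1900 via (B,hash)
  {ADE}: card=24000; try (E,hash)→5360, (A,hash)→6340, (E,merge)→7930, (A,merge)→54040, (E,nl)→120880, (A,nl)→241620; best=5360 via (E,hash)
  {CDE}: card=20000; try (D,hash)→6870, (C,hash)→9620, (D,merge)→20140, (C,merge)→55870, (D,nl)→104500, (C,nl)→1001620; best=6870 via (D,hash)
  {BCE}: card=62500; try (B,hash)→7150, (E,hash)→18400, (B,merge)→20300, (B,nl)→129500, (E,merge)→191650, (E,nl)→3126900; best=7150 via (B,hash)
  {ACDE}: card=120000; try (A,hash)→27590, (C,hash)→33360, (A,merge)→327290, (C,merge)→391610, (A,nl)→1206870, (C,nl)→6005360; best=27590 via (A,hash)
  {BCDE}: card=1000000; try (B,hash)→28270, (D,hash)→70770, (B,merge)→327670, (D,merge)→1070290, (B,nl)→2006870, (D,nl)→5007150; best=28270 via (B,hash)
  {ABCDE}: card=6000000; try (B,hash)→148990, (A,hash)→1028990, (B,merge)→2188390, (B,nl)→12027590, (A,merge)→21028690, (A,nl)→60028270; best=148990 via (B,hash)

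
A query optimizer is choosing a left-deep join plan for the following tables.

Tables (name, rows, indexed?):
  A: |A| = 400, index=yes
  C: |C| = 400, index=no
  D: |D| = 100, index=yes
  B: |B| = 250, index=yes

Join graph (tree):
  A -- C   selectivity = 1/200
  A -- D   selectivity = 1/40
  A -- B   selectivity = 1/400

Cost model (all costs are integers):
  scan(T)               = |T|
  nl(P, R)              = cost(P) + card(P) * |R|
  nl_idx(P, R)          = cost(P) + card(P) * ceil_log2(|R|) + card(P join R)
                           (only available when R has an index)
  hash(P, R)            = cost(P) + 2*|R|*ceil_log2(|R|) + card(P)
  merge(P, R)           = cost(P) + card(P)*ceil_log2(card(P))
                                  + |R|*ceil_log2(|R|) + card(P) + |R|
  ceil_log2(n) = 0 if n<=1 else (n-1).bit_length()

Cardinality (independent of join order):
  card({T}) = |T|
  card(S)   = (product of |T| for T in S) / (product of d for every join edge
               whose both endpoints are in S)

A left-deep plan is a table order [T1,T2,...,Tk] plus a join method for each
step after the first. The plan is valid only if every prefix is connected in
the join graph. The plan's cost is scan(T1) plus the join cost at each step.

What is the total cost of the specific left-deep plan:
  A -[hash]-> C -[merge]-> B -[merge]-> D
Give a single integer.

24850

step 1: scan A: cost=400, card=400
step 2: join C via hash
    card(P join C) = 400*400/(200) = 800
    cost = 400 + 2*400*9 + 400 = 8000
step 3: join B via merge
    card(P join B) = 800*250/(400) = 500
    cost = 8000 + 800*10 + 250*8 + 800 + 250 = 19050
step 4: join D via merge
    card(P join D) = 500*100/(40) = 1250
    cost = 19050 + 500*9 + 100*7 + 500 + 100 = 24850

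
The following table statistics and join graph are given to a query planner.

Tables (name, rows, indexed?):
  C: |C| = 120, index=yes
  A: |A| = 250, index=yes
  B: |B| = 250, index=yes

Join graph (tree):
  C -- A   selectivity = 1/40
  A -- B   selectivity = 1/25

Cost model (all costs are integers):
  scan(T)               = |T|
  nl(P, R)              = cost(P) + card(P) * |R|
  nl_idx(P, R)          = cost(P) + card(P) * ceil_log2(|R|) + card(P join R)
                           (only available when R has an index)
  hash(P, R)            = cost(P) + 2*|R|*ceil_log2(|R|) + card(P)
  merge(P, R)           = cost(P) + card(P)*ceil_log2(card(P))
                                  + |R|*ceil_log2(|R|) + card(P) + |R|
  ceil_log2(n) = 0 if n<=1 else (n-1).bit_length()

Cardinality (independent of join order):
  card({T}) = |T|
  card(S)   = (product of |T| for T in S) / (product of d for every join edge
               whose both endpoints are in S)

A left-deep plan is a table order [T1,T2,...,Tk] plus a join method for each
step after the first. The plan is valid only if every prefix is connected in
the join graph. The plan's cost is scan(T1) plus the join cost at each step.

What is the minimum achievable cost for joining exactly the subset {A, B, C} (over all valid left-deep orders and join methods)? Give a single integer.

6580

Selinger DP over subsets of {A,B,C}:
  {C}: scan cost=120, card=120
  {A}: scan cost=250, card=250
  {B}: scan cost=250, card=250
  {AC}: card=750; try (A,nl_idx)→1830, (C,hash)→2180, (C,nl_idx)→2750, (A,merge)→3330, (C,merge)→3460, (A,hash)→4240 …(+2); best=1830 via (A,nl_idx)
  {AB}: card=2500; try (B,hash)→4500, (A,hash)→4500, (B,merge)→4750, (B,nl_idx)→4750, (A,merge)→4750, (A,nl_idx)→4750 …(+2); best=4500 via (B,hash)
  {ABC}: card=7500; try (B,hash)→6580, (C,hash)→8680, (B,merge)→12330, (B,nl_idx)→15330, (C,nl_idx)→29500, (C,merge)→37960 …(+2); best=6580 via (B,hash)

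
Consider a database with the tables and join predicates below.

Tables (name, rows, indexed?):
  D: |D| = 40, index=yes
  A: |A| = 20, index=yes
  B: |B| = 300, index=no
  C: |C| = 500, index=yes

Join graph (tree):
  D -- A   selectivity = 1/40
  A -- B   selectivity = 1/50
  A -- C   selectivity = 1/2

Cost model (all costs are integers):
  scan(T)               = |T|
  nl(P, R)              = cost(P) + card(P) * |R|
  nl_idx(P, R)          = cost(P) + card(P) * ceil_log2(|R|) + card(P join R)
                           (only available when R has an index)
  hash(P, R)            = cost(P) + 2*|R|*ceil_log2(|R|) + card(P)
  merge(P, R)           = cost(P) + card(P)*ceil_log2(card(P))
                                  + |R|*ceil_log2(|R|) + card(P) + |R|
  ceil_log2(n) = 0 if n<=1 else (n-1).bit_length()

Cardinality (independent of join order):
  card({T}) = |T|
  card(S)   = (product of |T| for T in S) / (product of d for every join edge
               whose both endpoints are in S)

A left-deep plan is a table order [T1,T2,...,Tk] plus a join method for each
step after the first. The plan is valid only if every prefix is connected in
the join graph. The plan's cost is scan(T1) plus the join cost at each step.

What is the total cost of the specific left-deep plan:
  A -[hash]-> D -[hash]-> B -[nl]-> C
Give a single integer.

65940

step 1: scan A: cost=20, card=20
step 2: join D via hash
    card(P join D) = 20*40/(40) = 20
    cost = 20 + 2*40*6 + 20 = 520
step 3: join B via hash
    card(P join B) = 20*300/(50) = 120
    cost = 520 + 2*300*9 + 20 = 5940
step 4: join C via nl
    card(P join C) = 120*500/(2) = 30000
    cost = 5940 + 120*500 = 65940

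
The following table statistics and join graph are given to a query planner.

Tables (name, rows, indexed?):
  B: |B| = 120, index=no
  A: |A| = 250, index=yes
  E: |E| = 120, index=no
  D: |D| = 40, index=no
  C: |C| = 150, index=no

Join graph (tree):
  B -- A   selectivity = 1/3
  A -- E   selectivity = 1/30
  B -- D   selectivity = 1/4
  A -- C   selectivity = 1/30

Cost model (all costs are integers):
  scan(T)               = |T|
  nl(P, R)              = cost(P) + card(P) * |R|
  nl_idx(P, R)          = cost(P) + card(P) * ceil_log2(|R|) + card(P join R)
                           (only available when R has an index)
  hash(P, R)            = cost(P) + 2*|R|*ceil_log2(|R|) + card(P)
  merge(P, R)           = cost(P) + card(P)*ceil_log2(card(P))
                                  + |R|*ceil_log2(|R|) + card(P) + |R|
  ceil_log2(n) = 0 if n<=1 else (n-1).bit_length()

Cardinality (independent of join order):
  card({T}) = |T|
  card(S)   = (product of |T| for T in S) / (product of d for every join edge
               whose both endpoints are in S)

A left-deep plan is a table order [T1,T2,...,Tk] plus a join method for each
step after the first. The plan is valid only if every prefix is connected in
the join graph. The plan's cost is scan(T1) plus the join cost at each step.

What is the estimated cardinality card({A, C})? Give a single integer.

1250

Tables in S: A(250), C(150)
Edges inside S: A-C(d=30)
numerator = 250 * 150 = 37500
denominator = 30 = 30
card(S) = 37500 / 30 = 1250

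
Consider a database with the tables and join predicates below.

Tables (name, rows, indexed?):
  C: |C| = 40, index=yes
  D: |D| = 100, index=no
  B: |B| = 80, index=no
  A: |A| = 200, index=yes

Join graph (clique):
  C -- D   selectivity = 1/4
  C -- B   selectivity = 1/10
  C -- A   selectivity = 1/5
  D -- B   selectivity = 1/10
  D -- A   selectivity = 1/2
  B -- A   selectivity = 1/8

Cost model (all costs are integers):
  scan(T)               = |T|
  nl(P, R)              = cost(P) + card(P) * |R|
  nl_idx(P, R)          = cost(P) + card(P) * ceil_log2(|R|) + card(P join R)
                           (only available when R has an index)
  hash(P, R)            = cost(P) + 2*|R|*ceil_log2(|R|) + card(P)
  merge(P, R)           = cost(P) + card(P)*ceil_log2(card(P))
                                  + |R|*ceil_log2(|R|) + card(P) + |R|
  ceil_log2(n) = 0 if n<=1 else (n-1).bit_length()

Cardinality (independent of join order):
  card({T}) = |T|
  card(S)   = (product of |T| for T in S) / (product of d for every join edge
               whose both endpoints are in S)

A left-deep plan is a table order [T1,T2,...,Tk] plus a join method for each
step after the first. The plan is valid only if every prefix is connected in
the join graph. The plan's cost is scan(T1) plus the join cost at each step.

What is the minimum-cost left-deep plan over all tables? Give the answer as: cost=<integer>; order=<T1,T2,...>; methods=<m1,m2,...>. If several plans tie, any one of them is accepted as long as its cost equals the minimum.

cost=6360; order=B,C,D,A; methods=hash,hash,hash

Selinger DP (subsets sized 1..n):
  {C}: scan cost=40, card=40
  {D}: scan cost=100, card=100
  {B}: scan cost=80, card=80
  {A}: scan cost=200, card=200
  {CD}: card=1000; try (C,hash)→680, (D,merge)→1120, (C,merge)→1180, (D,hash)→1480, (C,nl_idx)→1700, (D,nl)→4040 …(+1); best=680 via (C,hash)
  {BC}: card=320; try (C,hash)→640, (C,nl_idx)→880, (B,merge)→960, (C,merge)→1000, (B,hash)→1200, (B,nl)→3240 …(+1); best=640 via (C,hash)
  {AC}: card=1600; try (C,hash)→880, (A,nl_idx)→1960, (A,merge)→2120, (C,merge)→2280, (C,nl_idx)→3000, (A,hash)→3280 …(+2); best=880 via (C,hash)
  {BD}: card=800; try (B,hash)→1320, (D,merge)→1520, (B,merge)→1540, (D,hash)→1560, (D,nl)→8080, (B,nl)→8100; best=1320 via (B,hash)
  {AD}: card=10000; try (D,hash)→1800, (A,merge)→2700, (D,merge)→2800, (A,hash)→3400, (A,nl_idx)→10900, (A,nl)→20100 …(+1); best=1800 via (D,hash)
  {AB}: card=2000; try (B,hash)→1520, (A,merge)→2520, (B,merge)→2640, (A,nl_idx)→2720, (A,hash)→3360, (A,nl)→16080 …(+1); best=1520 via (B,hash)
  {BCD}: card=800; try (D,hash)→2360, (C,hash)→2600, (B,hash)→2800, (D,merge)→4640, (C,nl_idx)→6920, (C,merge)→10400 …(+4); best=2360 via (D,hash)
  {ACD}: card=20000; try (D,hash)→3880, (A,hash)→4880, (C,hash)→12280, (A,merge)→13480, (D,merge)→20880, (A,nl_idx)→28680 …(+5); best=3880 via (D,hash)
  {ABC}: card=1600; try (B,hash)→3600, (C,hash)→4000, (A,hash)→4160, (A,nl_idx)→4800, (A,merge)→5640, (C,nl_idx)→15120 …(+5); best=3600 via (B,hash)
  {ABD}: card=10000; try (D,hash)→4920, (A,hash)→5320, (A,merge)→11920, (B,hash)→12920, (A,nl_idx)→17720, (D,merge)→26320 …(+4); best=4920 via (D,hash)
  {ABCD}: card=2000; try (A,hash)→6360, (D,hash)→6600, (A,nl_idx)→10760, (A,merge)→12960, (C,hash)→15400, (D,merge)→23600 …(+8); best=6360 via (A,hash)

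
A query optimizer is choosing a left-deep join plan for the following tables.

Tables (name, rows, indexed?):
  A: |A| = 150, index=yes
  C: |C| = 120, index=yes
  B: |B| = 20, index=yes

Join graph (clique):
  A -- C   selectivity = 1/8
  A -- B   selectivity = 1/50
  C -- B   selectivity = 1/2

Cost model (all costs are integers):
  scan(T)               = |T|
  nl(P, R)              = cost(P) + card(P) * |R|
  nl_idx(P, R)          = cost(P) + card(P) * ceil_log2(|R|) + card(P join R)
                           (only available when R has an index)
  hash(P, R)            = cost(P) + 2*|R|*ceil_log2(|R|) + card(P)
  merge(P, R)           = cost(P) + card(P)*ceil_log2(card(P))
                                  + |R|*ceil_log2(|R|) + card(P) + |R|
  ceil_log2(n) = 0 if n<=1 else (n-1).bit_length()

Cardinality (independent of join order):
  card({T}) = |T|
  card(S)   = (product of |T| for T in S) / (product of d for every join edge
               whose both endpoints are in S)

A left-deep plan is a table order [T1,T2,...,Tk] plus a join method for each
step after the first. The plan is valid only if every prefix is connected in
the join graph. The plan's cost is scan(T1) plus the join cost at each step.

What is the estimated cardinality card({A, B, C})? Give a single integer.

Tables in S: A(150), B(20), C(120)
Edges inside S: A-C(d=8), A-B(d=50), C-B(d=2)
numerator = 150 * 20 * 120 = 360000
denominator = 8 * 50 * 2 = 800
card(S) = 360000 / 800 = 450

450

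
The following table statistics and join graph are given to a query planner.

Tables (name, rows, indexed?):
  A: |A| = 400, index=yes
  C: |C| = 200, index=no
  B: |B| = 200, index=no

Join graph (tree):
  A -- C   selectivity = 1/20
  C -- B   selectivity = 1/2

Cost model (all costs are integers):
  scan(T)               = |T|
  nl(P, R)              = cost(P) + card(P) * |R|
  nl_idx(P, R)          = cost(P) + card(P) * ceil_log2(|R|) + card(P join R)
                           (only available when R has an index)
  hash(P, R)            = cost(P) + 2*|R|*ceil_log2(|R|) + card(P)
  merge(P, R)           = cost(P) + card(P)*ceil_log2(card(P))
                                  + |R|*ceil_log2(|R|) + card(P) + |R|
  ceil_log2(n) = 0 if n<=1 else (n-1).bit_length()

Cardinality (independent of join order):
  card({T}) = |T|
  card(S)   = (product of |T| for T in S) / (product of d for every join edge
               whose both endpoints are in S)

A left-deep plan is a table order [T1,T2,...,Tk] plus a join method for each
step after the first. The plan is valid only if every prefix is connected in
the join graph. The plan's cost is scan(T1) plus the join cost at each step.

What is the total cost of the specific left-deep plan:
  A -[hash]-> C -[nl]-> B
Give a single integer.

step 1: scan A: cost=400, card=400
step 2: join C via hash
    card(P join C) = 400*200/(20) = 4000
    cost = 400 + 2*200*8 + 400 = 4000
step 3: join B via nl
    card(P join B) = 4000*200/(2) = 400000
    cost = 4000 + 4000*200 = 804000

804000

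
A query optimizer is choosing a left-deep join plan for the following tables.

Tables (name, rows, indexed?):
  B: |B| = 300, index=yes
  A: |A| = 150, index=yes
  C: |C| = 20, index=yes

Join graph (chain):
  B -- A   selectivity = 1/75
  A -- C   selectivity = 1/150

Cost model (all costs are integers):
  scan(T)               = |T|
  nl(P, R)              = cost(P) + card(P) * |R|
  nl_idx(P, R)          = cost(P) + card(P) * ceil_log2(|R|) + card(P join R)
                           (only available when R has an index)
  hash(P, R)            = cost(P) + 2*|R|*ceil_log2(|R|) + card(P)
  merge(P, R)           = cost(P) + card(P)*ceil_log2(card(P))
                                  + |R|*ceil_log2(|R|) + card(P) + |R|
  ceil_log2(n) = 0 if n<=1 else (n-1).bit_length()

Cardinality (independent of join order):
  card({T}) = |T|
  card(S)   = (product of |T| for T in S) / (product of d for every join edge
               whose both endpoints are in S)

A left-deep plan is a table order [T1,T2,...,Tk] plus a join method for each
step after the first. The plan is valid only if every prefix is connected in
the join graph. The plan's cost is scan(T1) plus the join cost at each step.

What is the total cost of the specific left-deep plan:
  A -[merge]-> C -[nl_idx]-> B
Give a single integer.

step 1: scan A: cost=150, card=150
step 2: join C via merge
    card(P join C) = 150*20/(150) = 20
    cost = 150 + 150*8 + 20*5 + 150 + 20 = 1620
step 3: join B via nl_idx
    card(P join B) = 20*300/(75) = 80
    cost = 1620 + 20*9 + 80 = 1880

1880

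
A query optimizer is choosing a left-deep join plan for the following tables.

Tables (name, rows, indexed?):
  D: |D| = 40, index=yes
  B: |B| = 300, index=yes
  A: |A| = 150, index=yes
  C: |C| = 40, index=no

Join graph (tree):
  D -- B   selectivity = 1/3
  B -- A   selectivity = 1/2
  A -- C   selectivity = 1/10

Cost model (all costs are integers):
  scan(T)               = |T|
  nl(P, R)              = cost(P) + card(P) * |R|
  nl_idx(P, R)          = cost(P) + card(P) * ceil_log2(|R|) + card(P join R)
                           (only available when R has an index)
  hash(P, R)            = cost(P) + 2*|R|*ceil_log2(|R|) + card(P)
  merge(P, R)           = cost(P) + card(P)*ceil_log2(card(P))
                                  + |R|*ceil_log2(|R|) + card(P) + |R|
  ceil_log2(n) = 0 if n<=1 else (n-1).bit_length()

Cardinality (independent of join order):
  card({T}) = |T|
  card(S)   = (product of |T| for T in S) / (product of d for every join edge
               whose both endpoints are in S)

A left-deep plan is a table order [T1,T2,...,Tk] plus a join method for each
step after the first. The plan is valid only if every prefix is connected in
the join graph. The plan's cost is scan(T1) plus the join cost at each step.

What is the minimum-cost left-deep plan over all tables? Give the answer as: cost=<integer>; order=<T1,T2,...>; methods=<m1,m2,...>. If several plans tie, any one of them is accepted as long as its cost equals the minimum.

cost=97260; order=A,C,B,D; methods=hash,hash,hash

Selinger DP (subsets sized 1..n):
  {D}: scan cost=40, card=40
  {B}: scan cost=300, card=300
  {A}: scan cost=150, card=150
  {C}: scan cost=40, card=40
  {BD}: card=4000; try (D,hash)→1080, (B,merge)→3320, (D,merge)→3580, (B,nl_idx)→4400, (B,hash)→5480, (D,nl_idx)→6100 …(+2); best=1080 via (D,hash)
  {AB}: card=22500; try (A,hash)→3000, (B,merge)→4500, (A,merge)→4650, (B,hash)→5700, (B,nl_idx)→24000, (A,nl_idx)→25200 …(+2); best=3000 via (A,hash)
  {AC}: card=600; try (C,hash)→780, (A,nl_idx)→960, (A,merge)→1670, (C,merge)→1780, (A,hash)→2480, (A,nl)→6040 …(+1); best=780 via (C,hash)
  {ABD}: card=300000; try (A,hash)→7480, (D,hash)→25980, (A,merge)→54430, (A,nl_idx)→333080, (D,merge)→363280, (D,nl_idx)→438000 …(+2); best=7480 via (A,hash)
  {ABC}: card=90000; try (B,hash)→6780, (B,merge)→10380, (C,hash)→25980, (B,nl_idx)→96180, (B,nl)→180780, (C,merge)→363280 …(+1); best=6780 via (B,hash)
  {ABCD}: card=1200000; try (D,hash)→97260, (C,hash)→307960, (D,merge)→1627060, (D,nl_idx)→1746780, (D,nl)→3606780, (C,merge)→6007760 …(+1); best=97260 via (D,hash)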